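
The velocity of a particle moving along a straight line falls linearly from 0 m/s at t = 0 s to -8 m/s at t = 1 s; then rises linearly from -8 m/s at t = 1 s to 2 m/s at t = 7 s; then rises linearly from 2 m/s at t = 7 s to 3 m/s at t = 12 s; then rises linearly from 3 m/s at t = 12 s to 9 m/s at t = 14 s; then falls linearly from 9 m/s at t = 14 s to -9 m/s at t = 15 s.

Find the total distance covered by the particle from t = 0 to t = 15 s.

Distance (not displacement) is the total path length: add the absolute areas under v-t.
0–1 s: |½(0 + -8)(1)| = 4 m
1–7 s: v = 0 at t = 5.8 s; triangle areas 19.2 + 1.2 = 20.4 m
7–12 s: |½(2 + 3)(5)| = 12.5 m
12–14 s: |½(3 + 9)(2)| = 12 m
14–15 s: v = 0 at t = 14.5 s; triangle areas 2.25 + 2.25 = 4.5 m
Total distance = 53.4 m

53.4 m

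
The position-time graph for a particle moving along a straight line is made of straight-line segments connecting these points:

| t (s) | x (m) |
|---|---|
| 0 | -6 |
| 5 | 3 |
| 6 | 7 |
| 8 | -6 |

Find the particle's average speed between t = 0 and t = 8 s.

Average speed = (total path length)/(elapsed time); on a piecewise-linear x-t graph the path length is Σ|Δx|.
0–5 s: |Δx| = |3 − -6| = 9 m
5–6 s: |Δx| = |7 − 3| = 4 m
6–8 s: |Δx| = |-6 − 7| = 13 m
Total path = 26 m; average speed = 26/8 = 3.25 m/s.

3.25 m/s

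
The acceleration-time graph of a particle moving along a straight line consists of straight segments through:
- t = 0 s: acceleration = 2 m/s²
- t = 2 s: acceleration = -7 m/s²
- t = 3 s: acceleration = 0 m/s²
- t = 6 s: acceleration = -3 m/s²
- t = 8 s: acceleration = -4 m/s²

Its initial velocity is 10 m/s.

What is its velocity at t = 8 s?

Δv equals the area under the a-t graph; then v = v₀ + Δv.
0–2 s: ½(2 + -7)(2) = -5 m/s
2–3 s: ½(-7 + 0)(1) = -3.5 m/s
3–6 s: ½(0 + -3)(3) = -4.5 m/s
6–8 s: ½(-3 + -4)(2) = -7 m/s
Δv = -20 m/s, so v(8) = 10 + (-20) = -10 m/s.

-10 m/s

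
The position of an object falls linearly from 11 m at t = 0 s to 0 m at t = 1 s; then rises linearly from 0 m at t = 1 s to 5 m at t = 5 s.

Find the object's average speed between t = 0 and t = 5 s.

3.2 m/s

Average speed = (total path length)/(elapsed time); on a piecewise-linear x-t graph the path length is Σ|Δx|.
0–1 s: |Δx| = |0 − 11| = 11 m
1–5 s: |Δx| = |5 − 0| = 5 m
Total path = 16 m; average speed = 16/5 = 3.2 m/s.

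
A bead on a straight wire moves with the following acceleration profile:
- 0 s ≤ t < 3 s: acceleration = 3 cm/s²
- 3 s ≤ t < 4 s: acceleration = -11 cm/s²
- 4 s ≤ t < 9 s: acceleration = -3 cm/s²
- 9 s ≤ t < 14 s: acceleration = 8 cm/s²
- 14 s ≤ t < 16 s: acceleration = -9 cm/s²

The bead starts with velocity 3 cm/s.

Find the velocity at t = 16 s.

8 cm/s

Δv equals the area under the a-t graph; then v = v₀ + Δv.
0–3 s: 3 × 3 = 9 cm/s
3–4 s: -11 × 1 = -11 cm/s
4–9 s: -3 × 5 = -15 cm/s
9–14 s: 8 × 5 = 40 cm/s
14–16 s: -9 × 2 = -18 cm/s
Δv = 5 cm/s, so v(16) = 3 + (5) = 8 cm/s.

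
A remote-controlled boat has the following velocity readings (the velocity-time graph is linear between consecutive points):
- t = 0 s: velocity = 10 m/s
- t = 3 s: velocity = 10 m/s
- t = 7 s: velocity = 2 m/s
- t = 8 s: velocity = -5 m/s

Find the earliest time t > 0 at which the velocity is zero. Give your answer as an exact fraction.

v changes sign on 7–8 s (from 2 to -5); the graph is linear there, so v = 0 at t = 7 + (-2)·(8 − 7)/(-5 − 2) = 51/7 s.

t = 51/7 s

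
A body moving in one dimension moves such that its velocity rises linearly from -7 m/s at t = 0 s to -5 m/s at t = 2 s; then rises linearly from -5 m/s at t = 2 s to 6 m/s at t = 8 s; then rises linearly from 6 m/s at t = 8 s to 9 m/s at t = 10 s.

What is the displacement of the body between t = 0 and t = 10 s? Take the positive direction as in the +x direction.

Displacement is the signed area under the v-t curve.
0–2 s: ½(-7 + -5)(2) = -12 m
2–8 s: ½(-5 + 6)(6) = 3 m
8–10 s: ½(6 + 9)(2) = 15 m
Net displacement = 6 m

6 m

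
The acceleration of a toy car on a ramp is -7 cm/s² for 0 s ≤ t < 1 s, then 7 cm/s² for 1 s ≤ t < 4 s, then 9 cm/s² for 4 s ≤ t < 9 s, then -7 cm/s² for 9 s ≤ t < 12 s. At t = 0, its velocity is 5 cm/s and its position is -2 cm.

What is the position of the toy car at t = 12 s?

On each constant-a segment, Δv = aΔt and Δx = v₀Δt + ½aΔt²; chain segment to segment.
0–1 s: v starts 5 cm/s; Δx = 5·1 + ½·-7·1² = 1.5 cm; v ends -2 cm/s.
1–4 s: v starts -2 cm/s; Δx = -2·3 + ½·7·3² = 25.5 cm; v ends 19 cm/s.
4–9 s: v starts 19 cm/s; Δx = 19·5 + ½·9·5² = 207.5 cm; v ends 64 cm/s.
9–12 s: v starts 64 cm/s; Δx = 64·3 + ½·-7·3² = 160.5 cm; v ends 43 cm/s.
x(12) = -2 + Σ Δx = 393 cm.

393 cm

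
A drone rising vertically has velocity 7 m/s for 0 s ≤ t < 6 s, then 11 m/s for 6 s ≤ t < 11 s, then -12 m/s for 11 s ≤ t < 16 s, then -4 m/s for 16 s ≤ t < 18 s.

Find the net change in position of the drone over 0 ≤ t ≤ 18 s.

Net displacement equals the area under the velocity-time graph (areas below the axis count negative).
0–6 s: 7 × 6 = 42 m
6–11 s: 11 × 5 = 55 m
11–16 s: -12 × 5 = -60 m
16–18 s: -4 × 2 = -8 m
Net displacement = 29 m

29 m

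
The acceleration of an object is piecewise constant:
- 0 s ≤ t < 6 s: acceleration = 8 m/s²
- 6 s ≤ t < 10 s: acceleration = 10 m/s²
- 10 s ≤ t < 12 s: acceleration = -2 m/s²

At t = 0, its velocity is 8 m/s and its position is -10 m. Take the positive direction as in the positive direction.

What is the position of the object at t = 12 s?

674 m

On each constant-a segment, Δv = aΔt and Δx = v₀Δt + ½aΔt²; chain segment to segment.
0–6 s: v starts 8 m/s; Δx = 8·6 + ½·8·6² = 192 m; v ends 56 m/s.
6–10 s: v starts 56 m/s; Δx = 56·4 + ½·10·4² = 304 m; v ends 96 m/s.
10–12 s: v starts 96 m/s; Δx = 96·2 + ½·-2·2² = 188 m; v ends 92 m/s.
x(12) = -10 + Σ Δx = 674 m.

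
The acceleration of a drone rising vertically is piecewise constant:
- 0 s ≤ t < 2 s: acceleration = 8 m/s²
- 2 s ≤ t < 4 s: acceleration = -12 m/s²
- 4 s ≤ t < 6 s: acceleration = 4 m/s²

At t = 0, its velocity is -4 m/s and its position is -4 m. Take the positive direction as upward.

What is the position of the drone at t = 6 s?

On each constant-a segment, Δv = aΔt and Δx = v₀Δt + ½aΔt²; chain segment to segment.
0–2 s: v starts -4 m/s; Δx = -4·2 + ½·8·2² = 8 m; v ends 12 m/s.
2–4 s: v starts 12 m/s; Δx = 12·2 + ½·-12·2² = 0 m; v ends -12 m/s.
4–6 s: v starts -12 m/s; Δx = -12·2 + ½·4·2² = -16 m; v ends -4 m/s.
x(6) = -4 + Σ Δx = -12 m.

-12 m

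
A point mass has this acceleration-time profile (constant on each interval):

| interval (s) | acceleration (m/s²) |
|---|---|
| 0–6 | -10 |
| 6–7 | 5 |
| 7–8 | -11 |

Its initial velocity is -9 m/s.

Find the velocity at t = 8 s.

-75 m/s

Δv equals the area under the a-t graph; then v = v₀ + Δv.
0–6 s: -10 × 6 = -60 m/s
6–7 s: 5 × 1 = 5 m/s
7–8 s: -11 × 1 = -11 m/s
Δv = -66 m/s, so v(8) = -9 + (-66) = -75 m/s.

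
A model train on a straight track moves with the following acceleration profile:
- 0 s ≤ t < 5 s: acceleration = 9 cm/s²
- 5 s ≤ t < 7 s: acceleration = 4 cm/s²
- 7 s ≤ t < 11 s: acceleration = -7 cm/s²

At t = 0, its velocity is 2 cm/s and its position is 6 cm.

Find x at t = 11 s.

On each constant-a segment, Δv = aΔt and Δx = v₀Δt + ½aΔt²; chain segment to segment.
0–5 s: v starts 2 cm/s; Δx = 2·5 + ½·9·5² = 122.5 cm; v ends 47 cm/s.
5–7 s: v starts 47 cm/s; Δx = 47·2 + ½·4·2² = 102 cm; v ends 55 cm/s.
7–11 s: v starts 55 cm/s; Δx = 55·4 + ½·-7·4² = 164 cm; v ends 27 cm/s.
x(11) = 6 + Σ Δx = 394.5 cm.

394.5 cm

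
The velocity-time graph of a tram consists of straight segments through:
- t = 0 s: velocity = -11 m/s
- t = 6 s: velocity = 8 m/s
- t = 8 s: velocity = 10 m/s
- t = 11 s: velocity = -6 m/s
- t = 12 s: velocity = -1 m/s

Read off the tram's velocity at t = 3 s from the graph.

On 0–6 s the graph is linear from -11 to 8 m/s: v(3) = -11 + (8 − -11)·(3 − 0)/(6 − 0) = -1.5 m/s.

-1.5 m/s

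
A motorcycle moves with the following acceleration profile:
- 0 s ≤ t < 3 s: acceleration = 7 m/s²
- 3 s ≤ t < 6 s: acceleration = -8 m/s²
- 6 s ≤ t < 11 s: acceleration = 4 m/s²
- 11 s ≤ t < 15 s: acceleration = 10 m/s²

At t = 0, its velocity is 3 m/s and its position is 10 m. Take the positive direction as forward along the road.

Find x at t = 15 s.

296.5 m

On each constant-a segment, Δv = aΔt and Δx = v₀Δt + ½aΔt²; chain segment to segment.
0–3 s: v starts 3 m/s; Δx = 3·3 + ½·7·3² = 40.5 m; v ends 24 m/s.
3–6 s: v starts 24 m/s; Δx = 24·3 + ½·-8·3² = 36 m; v ends 0 m/s.
6–11 s: v starts 0 m/s; Δx = 0·5 + ½·4·5² = 50 m; v ends 20 m/s.
11–15 s: v starts 20 m/s; Δx = 20·4 + ½·10·4² = 160 m; v ends 60 m/s.
x(15) = 10 + Σ Δx = 296.5 m.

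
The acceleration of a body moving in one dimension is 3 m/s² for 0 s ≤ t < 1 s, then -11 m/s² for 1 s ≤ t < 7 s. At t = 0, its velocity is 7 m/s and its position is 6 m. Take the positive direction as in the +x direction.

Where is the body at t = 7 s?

On each constant-a segment, Δv = aΔt and Δx = v₀Δt + ½aΔt²; chain segment to segment.
0–1 s: v starts 7 m/s; Δx = 7·1 + ½·3·1² = 8.5 m; v ends 10 m/s.
1–7 s: v starts 10 m/s; Δx = 10·6 + ½·-11·6² = -138 m; v ends -56 m/s.
x(7) = 6 + Σ Δx = -123.5 m.

-123.5 m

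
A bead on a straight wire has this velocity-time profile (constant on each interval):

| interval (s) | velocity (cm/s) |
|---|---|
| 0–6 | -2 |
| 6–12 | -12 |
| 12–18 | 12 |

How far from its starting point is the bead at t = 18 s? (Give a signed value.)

-12 cm

Net displacement equals the area under the velocity-time graph (areas below the axis count negative).
0–6 s: -2 × 6 = -12 cm
6–12 s: -12 × 6 = -72 cm
12–18 s: 12 × 6 = 72 cm
Net displacement = -12 cm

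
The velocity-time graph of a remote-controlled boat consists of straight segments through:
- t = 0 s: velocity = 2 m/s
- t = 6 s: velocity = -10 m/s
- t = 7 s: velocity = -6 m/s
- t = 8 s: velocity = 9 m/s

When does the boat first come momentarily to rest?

v changes sign on 0–6 s (from 2 to -10); the graph is linear there, so v = 0 at t = 0 + (-2)·(6 − 0)/(-10 − 2) = 1 s.

t = 1 s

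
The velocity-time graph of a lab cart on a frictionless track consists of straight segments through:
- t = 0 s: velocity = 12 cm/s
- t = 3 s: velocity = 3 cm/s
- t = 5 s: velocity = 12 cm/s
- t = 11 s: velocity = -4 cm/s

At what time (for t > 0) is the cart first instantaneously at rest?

v changes sign on 5–11 s (from 12 to -4); the graph is linear there, so v = 0 at t = 5 + (-12)·(11 − 5)/(-4 − 12) = 9.5 s.

t = 9.5 s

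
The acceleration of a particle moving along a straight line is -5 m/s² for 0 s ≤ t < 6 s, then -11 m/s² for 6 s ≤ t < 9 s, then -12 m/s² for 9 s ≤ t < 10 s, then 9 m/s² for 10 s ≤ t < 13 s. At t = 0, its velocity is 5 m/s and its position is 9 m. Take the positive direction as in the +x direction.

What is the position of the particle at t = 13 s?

On each constant-a segment, Δv = aΔt and Δx = v₀Δt + ½aΔt²; chain segment to segment.
0–6 s: v starts 5 m/s; Δx = 5·6 + ½·-5·6² = -60 m; v ends -25 m/s.
6–9 s: v starts -25 m/s; Δx = -25·3 + ½·-11·3² = -124.5 m; v ends -58 m/s.
9–10 s: v starts -58 m/s; Δx = -58·1 + ½·-12·1² = -64 m; v ends -70 m/s.
10–13 s: v starts -70 m/s; Δx = -70·3 + ½·9·3² = -169.5 m; v ends -43 m/s.
x(13) = 9 + Σ Δx = -409 m.

-409 m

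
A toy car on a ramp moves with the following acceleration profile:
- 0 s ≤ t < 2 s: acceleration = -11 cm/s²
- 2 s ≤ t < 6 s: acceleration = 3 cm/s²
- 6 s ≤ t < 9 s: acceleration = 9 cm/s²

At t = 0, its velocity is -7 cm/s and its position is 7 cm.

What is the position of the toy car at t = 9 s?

On each constant-a segment, Δv = aΔt and Δx = v₀Δt + ½aΔt²; chain segment to segment.
0–2 s: v starts -7 cm/s; Δx = -7·2 + ½·-11·2² = -36 cm; v ends -29 cm/s.
2–6 s: v starts -29 cm/s; Δx = -29·4 + ½·3·4² = -92 cm; v ends -17 cm/s.
6–9 s: v starts -17 cm/s; Δx = -17·3 + ½·9·3² = -10.5 cm; v ends 10 cm/s.
x(9) = 7 + Σ Δx = -131.5 cm.

-131.5 cm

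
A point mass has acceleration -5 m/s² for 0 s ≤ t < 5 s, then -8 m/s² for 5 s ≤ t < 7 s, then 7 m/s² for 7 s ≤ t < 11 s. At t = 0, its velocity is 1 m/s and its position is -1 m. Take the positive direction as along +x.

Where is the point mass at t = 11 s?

-226.5 m

On each constant-a segment, Δv = aΔt and Δx = v₀Δt + ½aΔt²; chain segment to segment.
0–5 s: v starts 1 m/s; Δx = 1·5 + ½·-5·5² = -57.5 m; v ends -24 m/s.
5–7 s: v starts -24 m/s; Δx = -24·2 + ½·-8·2² = -64 m; v ends -40 m/s.
7–11 s: v starts -40 m/s; Δx = -40·4 + ½·7·4² = -104 m; v ends -12 m/s.
x(11) = -1 + Σ Δx = -226.5 m.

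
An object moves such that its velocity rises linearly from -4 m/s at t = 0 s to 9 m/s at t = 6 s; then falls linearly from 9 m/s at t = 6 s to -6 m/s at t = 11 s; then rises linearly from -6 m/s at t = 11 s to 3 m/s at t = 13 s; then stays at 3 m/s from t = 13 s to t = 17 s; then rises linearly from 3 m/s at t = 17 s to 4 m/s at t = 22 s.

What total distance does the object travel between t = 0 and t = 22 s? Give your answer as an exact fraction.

Total distance travelled is ∫|v| dt — sum the magnitudes of each area piece.
0–6 s: v = 0 at t = 24/13 s; triangle areas 48/13 + 243/13 = 291/13 m
6–11 s: v = 0 at t = 9 s; triangle areas 13.5 + 6 = 19.5 m
11–13 s: v = 0 at t = 37/3 s; triangle areas 4 + 1 = 5 m
13–17 s: |3| × 4 = 12 m
17–22 s: |½(3 + 4)(5)| = 17.5 m
Total distance = 993/13 m

993/13 m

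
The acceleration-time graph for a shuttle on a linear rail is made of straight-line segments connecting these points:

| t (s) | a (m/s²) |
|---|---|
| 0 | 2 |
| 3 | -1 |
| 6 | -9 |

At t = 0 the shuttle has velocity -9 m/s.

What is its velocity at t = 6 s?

Δv equals the area under the a-t graph; then v = v₀ + Δv.
0–3 s: ½(2 + -1)(3) = 1.5 m/s
3–6 s: ½(-1 + -9)(3) = -15 m/s
Δv = -13.5 m/s, so v(6) = -9 + (-13.5) = -22.5 m/s.

-22.5 m/s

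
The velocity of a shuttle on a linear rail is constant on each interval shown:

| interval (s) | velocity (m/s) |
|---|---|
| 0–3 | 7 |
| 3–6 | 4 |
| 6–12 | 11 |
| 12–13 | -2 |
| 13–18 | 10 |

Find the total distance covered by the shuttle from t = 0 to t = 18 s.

Distance (not displacement) is the total path length: add the absolute areas under v-t.
0–3 s: |7| × 3 = 21 m
3–6 s: |4| × 3 = 12 m
6–12 s: |11| × 6 = 66 m
12–13 s: |-2| × 1 = 2 m
13–18 s: |10| × 5 = 50 m
Total distance = 151 m

151 m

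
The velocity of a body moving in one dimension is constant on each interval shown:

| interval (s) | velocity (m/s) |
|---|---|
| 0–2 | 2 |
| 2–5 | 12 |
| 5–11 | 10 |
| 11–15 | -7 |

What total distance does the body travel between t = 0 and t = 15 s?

Distance (not displacement) is the total path length: add the absolute areas under v-t.
0–2 s: |2| × 2 = 4 m
2–5 s: |12| × 3 = 36 m
5–11 s: |10| × 6 = 60 m
11–15 s: |-7| × 4 = 28 m
Total distance = 128 m

128 m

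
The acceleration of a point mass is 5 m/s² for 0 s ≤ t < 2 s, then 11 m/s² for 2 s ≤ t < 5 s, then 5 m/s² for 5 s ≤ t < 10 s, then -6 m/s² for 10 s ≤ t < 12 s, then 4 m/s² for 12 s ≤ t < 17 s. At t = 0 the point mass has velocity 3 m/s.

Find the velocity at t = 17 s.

79 m/s

Δv equals the area under the a-t graph; then v = v₀ + Δv.
0–2 s: 5 × 2 = 10 m/s
2–5 s: 11 × 3 = 33 m/s
5–10 s: 5 × 5 = 25 m/s
10–12 s: -6 × 2 = -12 m/s
12–17 s: 4 × 5 = 20 m/s
Δv = 76 m/s, so v(17) = 3 + (76) = 79 m/s.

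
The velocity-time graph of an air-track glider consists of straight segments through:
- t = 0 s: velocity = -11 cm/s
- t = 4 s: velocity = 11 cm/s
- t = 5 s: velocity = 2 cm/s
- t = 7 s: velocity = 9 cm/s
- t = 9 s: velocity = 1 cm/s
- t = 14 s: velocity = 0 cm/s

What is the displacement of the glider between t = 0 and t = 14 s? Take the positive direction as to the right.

30 cm

Displacement is the signed area under the v-t curve.
0–4 s: ½(-11 + 11)(4) = 0 cm
4–5 s: ½(11 + 2)(1) = 6.5 cm
5–7 s: ½(2 + 9)(2) = 11 cm
7–9 s: ½(9 + 1)(2) = 10 cm
9–14 s: ½(1 + 0)(5) = 2.5 cm
Net displacement = 30 cm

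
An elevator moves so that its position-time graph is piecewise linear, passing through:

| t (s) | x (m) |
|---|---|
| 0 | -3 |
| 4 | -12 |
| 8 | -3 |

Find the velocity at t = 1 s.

-2.25 m/s

Velocity is the slope of the x-t graph on 0–4 s: (-12 − -3)/(4 − 0) = -2.25 m/s.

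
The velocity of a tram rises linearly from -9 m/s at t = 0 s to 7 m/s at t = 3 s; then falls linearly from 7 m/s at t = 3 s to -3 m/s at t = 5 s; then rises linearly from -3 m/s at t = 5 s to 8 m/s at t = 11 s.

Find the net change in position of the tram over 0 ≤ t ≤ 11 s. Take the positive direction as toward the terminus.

16 m

Net displacement equals the area under the velocity-time graph (areas below the axis count negative).
0–3 s: ½(-9 + 7)(3) = -3 m
3–5 s: ½(7 + -3)(2) = 4 m
5–11 s: ½(-3 + 8)(6) = 15 m
Net displacement = 16 m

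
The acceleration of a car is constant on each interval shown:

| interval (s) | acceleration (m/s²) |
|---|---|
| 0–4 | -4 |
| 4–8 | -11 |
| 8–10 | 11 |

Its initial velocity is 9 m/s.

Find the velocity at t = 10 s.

-29 m/s

Δv equals the area under the a-t graph; then v = v₀ + Δv.
0–4 s: -4 × 4 = -16 m/s
4–8 s: -11 × 4 = -44 m/s
8–10 s: 11 × 2 = 22 m/s
Δv = -38 m/s, so v(10) = 9 + (-38) = -29 m/s.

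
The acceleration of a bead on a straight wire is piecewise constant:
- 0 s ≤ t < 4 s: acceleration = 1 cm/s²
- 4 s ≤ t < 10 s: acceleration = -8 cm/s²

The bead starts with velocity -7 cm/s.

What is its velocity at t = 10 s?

-51 cm/s

Δv equals the area under the a-t graph; then v = v₀ + Δv.
0–4 s: 1 × 4 = 4 cm/s
4–10 s: -8 × 6 = -48 cm/s
Δv = -44 cm/s, so v(10) = -7 + (-44) = -51 cm/s.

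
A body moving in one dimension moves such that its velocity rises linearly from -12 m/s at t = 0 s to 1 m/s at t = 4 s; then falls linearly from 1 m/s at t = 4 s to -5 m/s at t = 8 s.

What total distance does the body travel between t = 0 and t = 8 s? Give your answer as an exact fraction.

Total distance travelled is ∫|v| dt — sum the magnitudes of each area piece.
0–4 s: v = 0 at t = 48/13 s; triangle areas 288/13 + 2/13 = 290/13 m
4–8 s: v = 0 at t = 14/3 s; triangle areas 1/3 + 25/3 = 26/3 m
Total distance = 1208/39 m

1208/39 m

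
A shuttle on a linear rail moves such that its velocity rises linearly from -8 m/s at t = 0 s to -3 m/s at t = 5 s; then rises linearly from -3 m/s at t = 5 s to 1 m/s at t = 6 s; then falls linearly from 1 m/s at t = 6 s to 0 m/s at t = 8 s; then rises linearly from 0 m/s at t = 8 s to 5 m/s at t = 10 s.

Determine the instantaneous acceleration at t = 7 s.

Acceleration is the slope of the v-t graph on 6–8 s: (0 − 1)/(8 − 6) = -0.5 m/s².

-0.5 m/s²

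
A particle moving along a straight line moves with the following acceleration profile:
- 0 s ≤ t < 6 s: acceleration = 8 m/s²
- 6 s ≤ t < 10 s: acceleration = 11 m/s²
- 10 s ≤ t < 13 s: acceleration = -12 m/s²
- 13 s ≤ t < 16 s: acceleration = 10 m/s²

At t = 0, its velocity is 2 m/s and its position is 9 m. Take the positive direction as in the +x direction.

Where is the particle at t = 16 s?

900 m

On each constant-a segment, Δv = aΔt and Δx = v₀Δt + ½aΔt²; chain segment to segment.
0–6 s: v starts 2 m/s; Δx = 2·6 + ½·8·6² = 156 m; v ends 50 m/s.
6–10 s: v starts 50 m/s; Δx = 50·4 + ½·11·4² = 288 m; v ends 94 m/s.
10–13 s: v starts 94 m/s; Δx = 94·3 + ½·-12·3² = 228 m; v ends 58 m/s.
13–16 s: v starts 58 m/s; Δx = 58·3 + ½·10·3² = 219 m; v ends 88 m/s.
x(16) = 9 + Σ Δx = 900 m.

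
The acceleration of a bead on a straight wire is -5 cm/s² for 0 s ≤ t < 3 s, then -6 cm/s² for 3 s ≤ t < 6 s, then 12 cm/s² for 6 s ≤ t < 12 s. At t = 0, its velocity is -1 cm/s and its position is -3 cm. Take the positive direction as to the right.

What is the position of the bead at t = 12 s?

-91.5 cm

On each constant-a segment, Δv = aΔt and Δx = v₀Δt + ½aΔt²; chain segment to segment.
0–3 s: v starts -1 cm/s; Δx = -1·3 + ½·-5·3² = -25.5 cm; v ends -16 cm/s.
3–6 s: v starts -16 cm/s; Δx = -16·3 + ½·-6·3² = -75 cm; v ends -34 cm/s.
6–12 s: v starts -34 cm/s; Δx = -34·6 + ½·12·6² = 12 cm; v ends 38 cm/s.
x(12) = -3 + Σ Δx = -91.5 cm.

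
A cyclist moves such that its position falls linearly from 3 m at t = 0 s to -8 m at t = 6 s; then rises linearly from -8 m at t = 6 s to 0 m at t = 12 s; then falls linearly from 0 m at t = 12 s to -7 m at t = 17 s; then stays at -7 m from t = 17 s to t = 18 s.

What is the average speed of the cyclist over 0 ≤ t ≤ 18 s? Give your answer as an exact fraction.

Average speed = (total path length)/(elapsed time); on a piecewise-linear x-t graph the path length is Σ|Δx|.
0–6 s: |Δx| = |-8 − 3| = 11 m
6–12 s: |Δx| = |0 − -8| = 8 m
12–17 s: |Δx| = |-7 − 0| = 7 m
17–18 s: |Δx| = |-7 − -7| = 0 m
Total path = 26 m; average speed = 26/18 = 13/9 m/s.

13/9 m/s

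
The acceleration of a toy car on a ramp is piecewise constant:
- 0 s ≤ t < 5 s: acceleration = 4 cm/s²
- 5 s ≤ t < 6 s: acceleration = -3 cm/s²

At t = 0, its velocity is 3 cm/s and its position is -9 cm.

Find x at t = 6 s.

77.5 cm

On each constant-a segment, Δv = aΔt and Δx = v₀Δt + ½aΔt²; chain segment to segment.
0–5 s: v starts 3 cm/s; Δx = 3·5 + ½·4·5² = 65 cm; v ends 23 cm/s.
5–6 s: v starts 23 cm/s; Δx = 23·1 + ½·-3·1² = 21.5 cm; v ends 20 cm/s.
x(6) = -9 + Σ Δx = 77.5 cm.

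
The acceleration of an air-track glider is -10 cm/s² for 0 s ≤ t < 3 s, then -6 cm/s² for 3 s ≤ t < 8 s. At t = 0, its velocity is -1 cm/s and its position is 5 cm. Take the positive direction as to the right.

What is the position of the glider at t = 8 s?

On each constant-a segment, Δv = aΔt and Δx = v₀Δt + ½aΔt²; chain segment to segment.
0–3 s: v starts -1 cm/s; Δx = -1·3 + ½·-10·3² = -48 cm; v ends -31 cm/s.
3–8 s: v starts -31 cm/s; Δx = -31·5 + ½·-6·5² = -230 cm; v ends -61 cm/s.
x(8) = 5 + Σ Δx = -273 cm.

-273 cm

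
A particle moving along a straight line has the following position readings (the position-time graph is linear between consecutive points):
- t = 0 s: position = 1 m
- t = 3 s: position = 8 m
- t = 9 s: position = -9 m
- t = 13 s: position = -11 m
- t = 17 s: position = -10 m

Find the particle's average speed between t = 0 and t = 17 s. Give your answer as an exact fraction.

Average speed = (total path length)/(elapsed time); on a piecewise-linear x-t graph the path length is Σ|Δx|.
0–3 s: |Δx| = |8 − 1| = 7 m
3–9 s: |Δx| = |-9 − 8| = 17 m
9–13 s: |Δx| = |-11 − -9| = 2 m
13–17 s: |Δx| = |-10 − -11| = 1 m
Total path = 27 m; average speed = 27/17 = 27/17 m/s.

27/17 m/s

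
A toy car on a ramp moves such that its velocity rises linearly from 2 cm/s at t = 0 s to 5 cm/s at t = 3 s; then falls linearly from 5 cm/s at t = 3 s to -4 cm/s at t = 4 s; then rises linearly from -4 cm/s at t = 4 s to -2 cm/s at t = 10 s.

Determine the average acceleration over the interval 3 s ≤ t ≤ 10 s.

Average acceleration = Δv/Δt = (-2 − 5)/(10 − 3) = -1 cm/s².

-1 cm/s²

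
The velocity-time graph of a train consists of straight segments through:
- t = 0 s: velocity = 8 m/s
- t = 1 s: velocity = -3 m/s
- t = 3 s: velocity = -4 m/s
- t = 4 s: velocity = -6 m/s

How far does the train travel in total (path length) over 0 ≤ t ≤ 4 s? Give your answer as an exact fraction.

337/22 m

Total distance travelled is ∫|v| dt — sum the magnitudes of each area piece.
0–1 s: v = 0 at t = 8/11 s; triangle areas 32/11 + 9/22 = 73/22 m
1–3 s: |½(-3 + -4)(2)| = 7 m
3–4 s: |½(-4 + -6)(1)| = 5 m
Total distance = 337/22 m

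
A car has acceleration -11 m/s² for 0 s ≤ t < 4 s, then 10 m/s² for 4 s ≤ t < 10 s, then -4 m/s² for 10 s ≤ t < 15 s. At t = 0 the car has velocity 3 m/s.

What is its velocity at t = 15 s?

Δv equals the area under the a-t graph; then v = v₀ + Δv.
0–4 s: -11 × 4 = -44 m/s
4–10 s: 10 × 6 = 60 m/s
10–15 s: -4 × 5 = -20 m/s
Δv = -4 m/s, so v(15) = 3 + (-4) = -1 m/s.

-1 m/s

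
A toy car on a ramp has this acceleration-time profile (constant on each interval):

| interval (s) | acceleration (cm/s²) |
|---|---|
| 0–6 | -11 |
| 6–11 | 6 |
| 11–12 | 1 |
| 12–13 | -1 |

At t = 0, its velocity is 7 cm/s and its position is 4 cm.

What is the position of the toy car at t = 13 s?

On each constant-a segment, Δv = aΔt and Δx = v₀Δt + ½aΔt²; chain segment to segment.
0–6 s: v starts 7 cm/s; Δx = 7·6 + ½·-11·6² = -156 cm; v ends -59 cm/s.
6–11 s: v starts -59 cm/s; Δx = -59·5 + ½·6·5² = -220 cm; v ends -29 cm/s.
11–12 s: v starts -29 cm/s; Δx = -29·1 + ½·1·1² = -28.5 cm; v ends -28 cm/s.
12–13 s: v starts -28 cm/s; Δx = -28·1 + ½·-1·1² = -28.5 cm; v ends -29 cm/s.
x(13) = 4 + Σ Δx = -429 cm.

-429 cm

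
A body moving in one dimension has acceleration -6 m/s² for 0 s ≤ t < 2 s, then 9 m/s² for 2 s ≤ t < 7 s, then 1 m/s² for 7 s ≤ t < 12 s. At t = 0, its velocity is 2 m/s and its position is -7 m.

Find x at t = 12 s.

On each constant-a segment, Δv = aΔt and Δx = v₀Δt + ½aΔt²; chain segment to segment.
0–2 s: v starts 2 m/s; Δx = 2·2 + ½·-6·2² = -8 m; v ends -10 m/s.
2–7 s: v starts -10 m/s; Δx = -10·5 + ½·9·5² = 62.5 m; v ends 35 m/s.
7–12 s: v starts 35 m/s; Δx = 35·5 + ½·1·5² = 187.5 m; v ends 40 m/s.
x(12) = -7 + Σ Δx = 235 m.

235 m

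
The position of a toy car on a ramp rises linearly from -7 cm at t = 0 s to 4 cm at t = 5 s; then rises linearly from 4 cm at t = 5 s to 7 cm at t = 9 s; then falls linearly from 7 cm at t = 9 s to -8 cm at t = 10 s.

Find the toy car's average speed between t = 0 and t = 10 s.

Average speed = (total path length)/(elapsed time); on a piecewise-linear x-t graph the path length is Σ|Δx|.
0–5 s: |Δx| = |4 − -7| = 11 cm
5–9 s: |Δx| = |7 − 4| = 3 cm
9–10 s: |Δx| = |-8 − 7| = 15 cm
Total path = 29 cm; average speed = 29/10 = 2.9 cm/s.

2.9 cm/s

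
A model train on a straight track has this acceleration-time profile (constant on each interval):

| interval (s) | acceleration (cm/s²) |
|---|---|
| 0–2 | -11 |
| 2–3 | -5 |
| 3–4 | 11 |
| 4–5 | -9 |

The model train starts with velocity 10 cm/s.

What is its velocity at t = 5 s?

Δv equals the area under the a-t graph; then v = v₀ + Δv.
0–2 s: -11 × 2 = -22 cm/s
2–3 s: -5 × 1 = -5 cm/s
3–4 s: 11 × 1 = 11 cm/s
4–5 s: -9 × 1 = -9 cm/s
Δv = -25 cm/s, so v(5) = 10 + (-25) = -15 cm/s.

-15 cm/s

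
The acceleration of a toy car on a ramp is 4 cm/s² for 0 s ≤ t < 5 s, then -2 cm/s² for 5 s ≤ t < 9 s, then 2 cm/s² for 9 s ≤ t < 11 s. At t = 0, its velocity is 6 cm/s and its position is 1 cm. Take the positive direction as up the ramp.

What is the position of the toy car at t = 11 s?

209 cm

On each constant-a segment, Δv = aΔt and Δx = v₀Δt + ½aΔt²; chain segment to segment.
0–5 s: v starts 6 cm/s; Δx = 6·5 + ½·4·5² = 80 cm; v ends 26 cm/s.
5–9 s: v starts 26 cm/s; Δx = 26·4 + ½·-2·4² = 88 cm; v ends 18 cm/s.
9–11 s: v starts 18 cm/s; Δx = 18·2 + ½·2·2² = 40 cm; v ends 22 cm/s.
x(11) = 1 + Σ Δx = 209 cm.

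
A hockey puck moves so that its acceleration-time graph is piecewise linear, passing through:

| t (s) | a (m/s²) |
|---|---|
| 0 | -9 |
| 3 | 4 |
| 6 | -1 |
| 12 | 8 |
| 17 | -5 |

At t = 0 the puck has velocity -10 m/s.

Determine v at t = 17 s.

Δv equals the area under the a-t graph; then v = v₀ + Δv.
0–3 s: ½(-9 + 4)(3) = -7.5 m/s
3–6 s: ½(4 + -1)(3) = 4.5 m/s
6–12 s: ½(-1 + 8)(6) = 21 m/s
12–17 s: ½(8 + -5)(5) = 7.5 m/s
Δv = 25.5 m/s, so v(17) = -10 + (25.5) = 15.5 m/s.

15.5 m/s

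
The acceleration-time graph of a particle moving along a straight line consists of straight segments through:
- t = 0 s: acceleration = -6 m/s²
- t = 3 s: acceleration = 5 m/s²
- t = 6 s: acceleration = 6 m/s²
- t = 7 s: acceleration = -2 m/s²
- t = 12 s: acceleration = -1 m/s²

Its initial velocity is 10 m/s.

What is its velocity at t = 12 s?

Δv equals the area under the a-t graph; then v = v₀ + Δv.
0–3 s: ½(-6 + 5)(3) = -1.5 m/s
3–6 s: ½(5 + 6)(3) = 16.5 m/s
6–7 s: ½(6 + -2)(1) = 2 m/s
7–12 s: ½(-2 + -1)(5) = -7.5 m/s
Δv = 9.5 m/s, so v(12) = 10 + (9.5) = 19.5 m/s.

19.5 m/s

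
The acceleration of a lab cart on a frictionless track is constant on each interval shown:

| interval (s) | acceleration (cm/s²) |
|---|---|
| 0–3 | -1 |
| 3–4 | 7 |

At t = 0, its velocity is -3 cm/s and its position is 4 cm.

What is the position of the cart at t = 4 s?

-12 cm

On each constant-a segment, Δv = aΔt and Δx = v₀Δt + ½aΔt²; chain segment to segment.
0–3 s: v starts -3 cm/s; Δx = -3·3 + ½·-1·3² = -13.5 cm; v ends -6 cm/s.
3–4 s: v starts -6 cm/s; Δx = -6·1 + ½·7·1² = -2.5 cm; v ends 1 cm/s.
x(4) = 4 + Σ Δx = -12 cm.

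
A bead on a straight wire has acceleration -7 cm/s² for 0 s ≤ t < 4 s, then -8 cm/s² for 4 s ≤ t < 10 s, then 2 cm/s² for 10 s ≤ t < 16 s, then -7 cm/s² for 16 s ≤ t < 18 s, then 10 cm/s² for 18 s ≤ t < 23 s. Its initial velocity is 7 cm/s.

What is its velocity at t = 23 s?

-21 cm/s

Δv equals the area under the a-t graph; then v = v₀ + Δv.
0–4 s: -7 × 4 = -28 cm/s
4–10 s: -8 × 6 = -48 cm/s
10–16 s: 2 × 6 = 12 cm/s
16–18 s: -7 × 2 = -14 cm/s
18–23 s: 10 × 5 = 50 cm/s
Δv = -28 cm/s, so v(23) = 7 + (-28) = -21 cm/s.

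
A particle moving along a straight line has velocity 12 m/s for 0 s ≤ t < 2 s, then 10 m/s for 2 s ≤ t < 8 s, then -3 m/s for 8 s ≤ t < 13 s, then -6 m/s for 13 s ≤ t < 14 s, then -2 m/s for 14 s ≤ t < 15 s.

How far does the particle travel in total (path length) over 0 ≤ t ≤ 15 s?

107 m

Total distance travelled is ∫|v| dt — sum the magnitudes of each area piece.
0–2 s: |12| × 2 = 24 m
2–8 s: |10| × 6 = 60 m
8–13 s: |-3| × 5 = 15 m
13–14 s: |-6| × 1 = 6 m
14–15 s: |-2| × 1 = 2 m
Total distance = 107 m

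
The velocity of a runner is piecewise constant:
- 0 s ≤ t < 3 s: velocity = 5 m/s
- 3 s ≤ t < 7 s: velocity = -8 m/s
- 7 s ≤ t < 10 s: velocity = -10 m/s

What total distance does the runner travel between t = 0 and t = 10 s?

77 m

Distance (not displacement) is the total path length: add the absolute areas under v-t.
0–3 s: |5| × 3 = 15 m
3–7 s: |-8| × 4 = 32 m
7–10 s: |-10| × 3 = 30 m
Total distance = 77 m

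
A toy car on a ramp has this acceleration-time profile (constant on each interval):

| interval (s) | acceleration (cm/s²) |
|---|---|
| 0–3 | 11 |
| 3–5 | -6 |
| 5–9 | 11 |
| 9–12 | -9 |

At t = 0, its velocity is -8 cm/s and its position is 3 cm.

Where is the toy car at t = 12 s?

337 cm

On each constant-a segment, Δv = aΔt and Δx = v₀Δt + ½aΔt²; chain segment to segment.
0–3 s: v starts -8 cm/s; Δx = -8·3 + ½·11·3² = 25.5 cm; v ends 25 cm/s.
3–5 s: v starts 25 cm/s; Δx = 25·2 + ½·-6·2² = 38 cm; v ends 13 cm/s.
5–9 s: v starts 13 cm/s; Δx = 13·4 + ½·11·4² = 140 cm; v ends 57 cm/s.
9–12 s: v starts 57 cm/s; Δx = 57·3 + ½·-9·3² = 130.5 cm; v ends 30 cm/s.
x(12) = 3 + Σ Δx = 337 cm.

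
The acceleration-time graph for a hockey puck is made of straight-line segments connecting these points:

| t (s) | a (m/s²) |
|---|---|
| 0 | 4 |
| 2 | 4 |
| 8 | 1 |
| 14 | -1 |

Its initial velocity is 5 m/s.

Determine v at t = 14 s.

Δv equals the area under the a-t graph; then v = v₀ + Δv.
0–2 s: 4 × 2 = 8 m/s
2–8 s: ½(4 + 1)(6) = 15 m/s
8–14 s: ½(1 + -1)(6) = 0 m/s
Δv = 23 m/s, so v(14) = 5 + (23) = 28 m/s.

28 m/s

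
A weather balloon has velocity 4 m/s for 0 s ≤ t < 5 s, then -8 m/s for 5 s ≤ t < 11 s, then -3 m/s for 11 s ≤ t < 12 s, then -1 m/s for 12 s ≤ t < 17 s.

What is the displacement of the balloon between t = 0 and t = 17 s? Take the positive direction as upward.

Displacement is the signed area under the v-t curve.
0–5 s: 4 × 5 = 20 m
5–11 s: -8 × 6 = -48 m
11–12 s: -3 × 1 = -3 m
12–17 s: -1 × 5 = -5 m
Net displacement = -36 m

-36 m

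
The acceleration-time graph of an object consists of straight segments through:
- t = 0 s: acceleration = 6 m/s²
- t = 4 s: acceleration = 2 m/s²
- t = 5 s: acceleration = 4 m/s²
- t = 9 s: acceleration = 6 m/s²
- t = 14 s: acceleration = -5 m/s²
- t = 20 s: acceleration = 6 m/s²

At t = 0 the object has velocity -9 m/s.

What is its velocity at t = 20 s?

Δv equals the area under the a-t graph; then v = v₀ + Δv.
0–4 s: ½(6 + 2)(4) = 16 m/s
4–5 s: ½(2 + 4)(1) = 3 m/s
5–9 s: ½(4 + 6)(4) = 20 m/s
9–14 s: ½(6 + -5)(5) = 2.5 m/s
14–20 s: ½(-5 + 6)(6) = 3 m/s
Δv = 44.5 m/s, so v(20) = -9 + (44.5) = 35.5 m/s.

35.5 m/s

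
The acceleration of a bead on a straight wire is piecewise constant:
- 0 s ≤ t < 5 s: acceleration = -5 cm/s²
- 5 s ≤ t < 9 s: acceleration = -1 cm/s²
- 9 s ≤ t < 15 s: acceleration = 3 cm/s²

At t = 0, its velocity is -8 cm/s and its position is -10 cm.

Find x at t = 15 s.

On each constant-a segment, Δv = aΔt and Δx = v₀Δt + ½aΔt²; chain segment to segment.
0–5 s: v starts -8 cm/s; Δx = -8·5 + ½·-5·5² = -102.5 cm; v ends -33 cm/s.
5–9 s: v starts -33 cm/s; Δx = -33·4 + ½·-1·4² = -140 cm; v ends -37 cm/s.
9–15 s: v starts -37 cm/s; Δx = -37·6 + ½·3·6² = -168 cm; v ends -19 cm/s.
x(15) = -10 + Σ Δx = -420.5 cm.

-420.5 cm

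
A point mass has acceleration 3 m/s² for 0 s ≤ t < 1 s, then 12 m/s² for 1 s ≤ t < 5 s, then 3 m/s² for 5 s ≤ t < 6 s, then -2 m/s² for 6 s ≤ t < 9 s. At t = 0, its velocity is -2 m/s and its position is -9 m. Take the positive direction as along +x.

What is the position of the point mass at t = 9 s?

288 m

On each constant-a segment, Δv = aΔt and Δx = v₀Δt + ½aΔt²; chain segment to segment.
0–1 s: v starts -2 m/s; Δx = -2·1 + ½·3·1² = -0.5 m; v ends 1 m/s.
1–5 s: v starts 1 m/s; Δx = 1·4 + ½·12·4² = 100 m; v ends 49 m/s.
5–6 s: v starts 49 m/s; Δx = 49·1 + ½·3·1² = 50.5 m; v ends 52 m/s.
6–9 s: v starts 52 m/s; Δx = 52·3 + ½·-2·3² = 147 m; v ends 46 m/s.
x(9) = -9 + Σ Δx = 288 m.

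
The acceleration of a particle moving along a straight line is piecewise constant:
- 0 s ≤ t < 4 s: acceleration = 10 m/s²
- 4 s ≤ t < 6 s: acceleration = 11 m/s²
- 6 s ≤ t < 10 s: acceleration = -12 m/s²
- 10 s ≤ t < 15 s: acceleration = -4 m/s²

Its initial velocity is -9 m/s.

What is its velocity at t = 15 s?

Δv equals the area under the a-t graph; then v = v₀ + Δv.
0–4 s: 10 × 4 = 40 m/s
4–6 s: 11 × 2 = 22 m/s
6–10 s: -12 × 4 = -48 m/s
10–15 s: -4 × 5 = -20 m/s
Δv = -6 m/s, so v(15) = -9 + (-6) = -15 m/s.

-15 m/s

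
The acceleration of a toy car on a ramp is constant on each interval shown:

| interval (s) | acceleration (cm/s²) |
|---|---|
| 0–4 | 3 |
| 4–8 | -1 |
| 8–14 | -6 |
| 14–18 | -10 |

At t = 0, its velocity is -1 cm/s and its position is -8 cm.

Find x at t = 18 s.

-214 cm

On each constant-a segment, Δv = aΔt and Δx = v₀Δt + ½aΔt²; chain segment to segment.
0–4 s: v starts -1 cm/s; Δx = -1·4 + ½·3·4² = 20 cm; v ends 11 cm/s.
4–8 s: v starts 11 cm/s; Δx = 11·4 + ½·-1·4² = 36 cm; v ends 7 cm/s.
8–14 s: v starts 7 cm/s; Δx = 7·6 + ½·-6·6² = -66 cm; v ends -29 cm/s.
14–18 s: v starts -29 cm/s; Δx = -29·4 + ½·-10·4² = -196 cm; v ends -69 cm/s.
x(18) = -8 + Σ Δx = -214 cm.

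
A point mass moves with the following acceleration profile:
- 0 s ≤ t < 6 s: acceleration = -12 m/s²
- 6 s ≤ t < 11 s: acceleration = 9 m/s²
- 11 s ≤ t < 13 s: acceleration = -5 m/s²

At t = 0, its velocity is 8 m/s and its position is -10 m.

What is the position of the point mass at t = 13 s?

-433.5 m

On each constant-a segment, Δv = aΔt and Δx = v₀Δt + ½aΔt²; chain segment to segment.
0–6 s: v starts 8 m/s; Δx = 8·6 + ½·-12·6² = -168 m; v ends -64 m/s.
6–11 s: v starts -64 m/s; Δx = -64·5 + ½·9·5² = -207.5 m; v ends -19 m/s.
11–13 s: v starts -19 m/s; Δx = -19·2 + ½·-5·2² = -48 m; v ends -29 m/s.
x(13) = -10 + Σ Δx = -433.5 m.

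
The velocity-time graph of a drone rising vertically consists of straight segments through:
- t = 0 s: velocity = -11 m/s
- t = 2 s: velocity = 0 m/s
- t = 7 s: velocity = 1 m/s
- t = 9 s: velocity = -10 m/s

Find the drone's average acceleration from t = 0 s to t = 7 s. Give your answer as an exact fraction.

12/7 m/s²

Average acceleration = Δv/Δt = (1 − -11)/(7 − 0) = 12/7 m/s².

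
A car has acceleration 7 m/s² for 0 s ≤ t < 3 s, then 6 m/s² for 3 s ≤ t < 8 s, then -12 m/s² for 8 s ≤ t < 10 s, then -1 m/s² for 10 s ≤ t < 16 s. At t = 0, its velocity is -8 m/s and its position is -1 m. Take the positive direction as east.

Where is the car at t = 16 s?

304.5 m

On each constant-a segment, Δv = aΔt and Δx = v₀Δt + ½aΔt²; chain segment to segment.
0–3 s: v starts -8 m/s; Δx = -8·3 + ½·7·3² = 7.5 m; v ends 13 m/s.
3–8 s: v starts 13 m/s; Δx = 13·5 + ½·6·5² = 140 m; v ends 43 m/s.
8–10 s: v starts 43 m/s; Δx = 43·2 + ½·-12·2² = 62 m; v ends 19 m/s.
10–16 s: v starts 19 m/s; Δx = 19·6 + ½·-1·6² = 96 m; v ends 13 m/s.
x(16) = -1 + Σ Δx = 304.5 m.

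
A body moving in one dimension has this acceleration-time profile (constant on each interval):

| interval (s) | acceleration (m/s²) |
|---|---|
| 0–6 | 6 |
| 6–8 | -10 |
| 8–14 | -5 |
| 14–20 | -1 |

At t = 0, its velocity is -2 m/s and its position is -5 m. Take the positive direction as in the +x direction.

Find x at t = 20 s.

On each constant-a segment, Δv = aΔt and Δx = v₀Δt + ½aΔt²; chain segment to segment.
0–6 s: v starts -2 m/s; Δx = -2·6 + ½·6·6² = 96 m; v ends 34 m/s.
6–8 s: v starts 34 m/s; Δx = 34·2 + ½·-10·2² = 48 m; v ends 14 m/s.
8–14 s: v starts 14 m/s; Δx = 14·6 + ½·-5·6² = -6 m; v ends -16 m/s.
14–20 s: v starts -16 m/s; Δx = -16·6 + ½·-1·6² = -114 m; v ends -22 m/s.
x(20) = -5 + Σ Δx = 19 m.

19 m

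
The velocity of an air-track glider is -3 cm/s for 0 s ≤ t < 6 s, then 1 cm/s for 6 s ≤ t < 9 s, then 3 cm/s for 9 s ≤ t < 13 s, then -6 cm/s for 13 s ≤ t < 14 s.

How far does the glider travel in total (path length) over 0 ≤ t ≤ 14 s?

Distance (not displacement) is the total path length: add the absolute areas under v-t.
0–6 s: |-3| × 6 = 18 cm
6–9 s: |1| × 3 = 3 cm
9–13 s: |3| × 4 = 12 cm
13–14 s: |-6| × 1 = 6 cm
Total distance = 39 cm

39 cm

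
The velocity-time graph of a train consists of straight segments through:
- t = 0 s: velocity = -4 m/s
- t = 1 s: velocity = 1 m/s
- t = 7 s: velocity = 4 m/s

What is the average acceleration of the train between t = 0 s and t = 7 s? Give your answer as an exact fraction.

Average acceleration = Δv/Δt = (4 − -4)/(7 − 0) = 8/7 m/s².

8/7 m/s²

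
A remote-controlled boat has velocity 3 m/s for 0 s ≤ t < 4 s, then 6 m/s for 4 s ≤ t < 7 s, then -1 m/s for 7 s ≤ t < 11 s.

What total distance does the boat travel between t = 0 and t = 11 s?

Distance (not displacement) is the total path length: add the absolute areas under v-t.
0–4 s: |3| × 4 = 12 m
4–7 s: |6| × 3 = 18 m
7–11 s: |-1| × 4 = 4 m
Total distance = 34 m

34 m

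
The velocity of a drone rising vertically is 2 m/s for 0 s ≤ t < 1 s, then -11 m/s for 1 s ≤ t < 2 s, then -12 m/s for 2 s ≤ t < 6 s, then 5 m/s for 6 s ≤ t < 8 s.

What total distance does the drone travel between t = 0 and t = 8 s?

71 m

Distance (not displacement) is the total path length: add the absolute areas under v-t.
0–1 s: |2| × 1 = 2 m
1–2 s: |-11| × 1 = 11 m
2–6 s: |-12| × 4 = 48 m
6–8 s: |5| × 2 = 10 m
Total distance = 71 m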